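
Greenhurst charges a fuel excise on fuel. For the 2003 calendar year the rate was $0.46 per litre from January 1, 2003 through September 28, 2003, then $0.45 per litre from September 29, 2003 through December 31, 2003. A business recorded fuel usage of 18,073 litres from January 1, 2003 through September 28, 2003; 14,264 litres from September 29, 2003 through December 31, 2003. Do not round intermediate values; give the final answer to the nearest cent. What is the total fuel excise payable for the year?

January 1 – September 28, 2003: 18,073 litres at $0.46/litre → $8,313.58
September 29 – December 31, 2003: 14,264 litres at $0.45/litre → $6,418.80

$14,732.38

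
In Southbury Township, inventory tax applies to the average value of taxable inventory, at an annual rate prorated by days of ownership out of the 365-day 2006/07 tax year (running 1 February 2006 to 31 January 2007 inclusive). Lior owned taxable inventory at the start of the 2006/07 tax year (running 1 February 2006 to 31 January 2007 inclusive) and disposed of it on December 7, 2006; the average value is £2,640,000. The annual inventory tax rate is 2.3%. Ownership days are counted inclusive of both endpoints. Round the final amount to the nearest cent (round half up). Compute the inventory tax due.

Days held (February 1 – December 7, 2006): 310 out of 365
Tax = £2,640,000 × 2.3% × 310/365 = £51,570.4110

£51,570.41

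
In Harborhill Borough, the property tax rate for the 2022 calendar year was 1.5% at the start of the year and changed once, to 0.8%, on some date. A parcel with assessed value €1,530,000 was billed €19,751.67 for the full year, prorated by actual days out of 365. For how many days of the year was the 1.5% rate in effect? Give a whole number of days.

Let d = days at the first rate; then 365 − d days at the second rate.
€1,530,000 × [1.5%·d + 0.8%·(365−d)] / 365 = €19,751.67
Solving gives d = 256, so the new rate took effect on 14 September 2022.

256 days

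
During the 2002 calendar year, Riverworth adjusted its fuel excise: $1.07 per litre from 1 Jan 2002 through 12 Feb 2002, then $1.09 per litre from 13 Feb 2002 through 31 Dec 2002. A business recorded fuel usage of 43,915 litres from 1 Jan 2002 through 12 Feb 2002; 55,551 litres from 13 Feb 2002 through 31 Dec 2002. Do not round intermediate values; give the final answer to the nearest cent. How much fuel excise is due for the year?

1 Jan – 12 Feb 2002: 43,915 litres at $1.07/litre → $46,989.05
13 Feb – 31 Dec 2002: 55,551 litres at $1.09/litre → $60,550.59

$107,539.64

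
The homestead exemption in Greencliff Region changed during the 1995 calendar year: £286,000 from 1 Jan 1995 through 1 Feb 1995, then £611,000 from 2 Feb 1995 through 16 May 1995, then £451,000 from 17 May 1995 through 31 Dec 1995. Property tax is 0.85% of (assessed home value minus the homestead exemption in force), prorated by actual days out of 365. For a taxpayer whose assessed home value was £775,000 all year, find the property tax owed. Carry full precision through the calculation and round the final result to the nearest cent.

£2,489.45

1 Jan – 1 Feb 1995: 32 days, exemption £286,000 → (£775,000 − £286,000) × 0.85% × 32/365 = £364.4055
2 Feb – 16 May 1995: 104 days, exemption £611,000 → (£775,000 − £611,000) × 0.85% × 104/365 = £397.1945
17 May – 31 Dec 1995: 229 days, exemption £451,000 → (£775,000 − £451,000) × 0.85% × 229/365 = £1,727.8521
Total = £2,489.4521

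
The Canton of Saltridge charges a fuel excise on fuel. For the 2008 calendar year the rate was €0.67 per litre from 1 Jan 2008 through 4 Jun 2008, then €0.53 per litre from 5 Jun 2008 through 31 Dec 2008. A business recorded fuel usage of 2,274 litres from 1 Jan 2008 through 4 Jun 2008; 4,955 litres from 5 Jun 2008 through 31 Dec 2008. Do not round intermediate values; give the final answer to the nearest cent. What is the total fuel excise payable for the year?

€4,149.73

1 Jan – 4 Jun 2008: 2,274 litres at €0.67/litre → €1,523.58
5 Jun – 31 Dec 2008: 4,955 litres at €0.53/litre → €2,626.15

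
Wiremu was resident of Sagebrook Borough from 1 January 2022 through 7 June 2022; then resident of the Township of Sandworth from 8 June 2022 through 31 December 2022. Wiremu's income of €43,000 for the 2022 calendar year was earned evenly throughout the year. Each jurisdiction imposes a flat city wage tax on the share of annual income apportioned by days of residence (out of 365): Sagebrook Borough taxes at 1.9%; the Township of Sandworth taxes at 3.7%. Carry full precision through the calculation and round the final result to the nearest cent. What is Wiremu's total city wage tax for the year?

€1,255.95

Sagebrook Borough, 1 January – 7 June 2022: 158 days → €43,000 × 1.9% × 158/365 = €353.6603
The Township of Sandworth, 8 June – 31 December 2022: 207 days → €43,000 × 3.7% × 207/365 = €902.2932
Total = €1,255.9534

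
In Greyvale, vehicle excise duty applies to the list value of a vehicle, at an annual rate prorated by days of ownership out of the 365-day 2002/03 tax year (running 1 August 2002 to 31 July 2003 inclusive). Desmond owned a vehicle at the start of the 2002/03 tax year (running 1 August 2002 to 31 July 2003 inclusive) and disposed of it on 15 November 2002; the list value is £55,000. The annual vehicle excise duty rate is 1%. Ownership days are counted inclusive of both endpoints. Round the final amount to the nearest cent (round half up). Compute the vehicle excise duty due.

£161.23

Days held (1 August – 15 November 2002): 107 out of 365
Tax = £55,000 × 1% × 107/365 = £161.2329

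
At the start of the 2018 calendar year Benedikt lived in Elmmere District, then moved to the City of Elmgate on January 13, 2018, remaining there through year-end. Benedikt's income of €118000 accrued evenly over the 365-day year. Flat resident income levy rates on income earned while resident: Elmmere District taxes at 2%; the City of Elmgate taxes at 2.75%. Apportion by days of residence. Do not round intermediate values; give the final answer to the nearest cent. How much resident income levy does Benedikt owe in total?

Elmmere District, January 1 – January 12, 2018: 12 days → €118000 × 2% × 12/365 = €77.5890
The City of Elmgate, January 13 – December 31, 2018: 353 days → €118000 × 2.75% × 353/365 = €3138.3151
Total = €3215.9041

€3215.90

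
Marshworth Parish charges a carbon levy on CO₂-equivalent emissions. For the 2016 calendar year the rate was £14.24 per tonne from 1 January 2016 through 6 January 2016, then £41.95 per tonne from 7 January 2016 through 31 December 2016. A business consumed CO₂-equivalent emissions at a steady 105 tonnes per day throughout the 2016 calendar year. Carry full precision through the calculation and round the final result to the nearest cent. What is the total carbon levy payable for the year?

1 January – 6 January 2016: 6 days × 105 tonnes/day = 630 tonnes at £14.24/tonne → £8,971.20
7 January – 31 December 2016: 360 days × 105 tonnes/day = 37,800 tonnes at £41.95/tonne → £1,585,710.00

£1,594,681.20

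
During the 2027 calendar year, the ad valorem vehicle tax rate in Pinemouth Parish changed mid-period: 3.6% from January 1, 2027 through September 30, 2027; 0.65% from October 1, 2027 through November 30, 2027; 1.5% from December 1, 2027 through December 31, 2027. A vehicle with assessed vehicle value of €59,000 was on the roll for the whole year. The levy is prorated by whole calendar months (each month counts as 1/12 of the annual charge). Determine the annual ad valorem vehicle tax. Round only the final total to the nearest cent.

January 1 – September 30, 2027: 9 months at 3.6% → €59,000 × 3.6% × 9/12 = €1,593.0000
October 1 – November 30, 2027: 2 months at 0.65% → €59,000 × 0.65% × 2/12 = €63.9167
December 1 – December 31, 2027: 1 month at 1.5% → €59,000 × 1.5% × 1/12 = €73.7500
Total = €1,730.6667

€1,730.67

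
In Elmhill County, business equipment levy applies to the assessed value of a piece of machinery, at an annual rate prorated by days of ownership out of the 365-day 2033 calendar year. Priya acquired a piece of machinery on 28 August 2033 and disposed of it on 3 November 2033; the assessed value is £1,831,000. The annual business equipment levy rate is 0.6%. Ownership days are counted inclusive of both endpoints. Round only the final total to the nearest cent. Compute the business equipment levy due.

Days held (28 August – 3 November 2033): 68 out of 365
Tax = £1,831,000 × 0.6% × 68/365 = £2,046.7068

£2,046.71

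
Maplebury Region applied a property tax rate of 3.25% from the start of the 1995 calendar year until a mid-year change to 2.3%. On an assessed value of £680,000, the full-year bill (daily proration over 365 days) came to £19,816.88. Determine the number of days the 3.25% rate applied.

Let d = days at the first rate; then 365 − d days at the second rate.
£680,000 × [3.25%·d + 2.3%·(365−d)] / 365 = £19,816.88
Solving gives d = 236, so the new rate took effect on 25 August 1995.

236 days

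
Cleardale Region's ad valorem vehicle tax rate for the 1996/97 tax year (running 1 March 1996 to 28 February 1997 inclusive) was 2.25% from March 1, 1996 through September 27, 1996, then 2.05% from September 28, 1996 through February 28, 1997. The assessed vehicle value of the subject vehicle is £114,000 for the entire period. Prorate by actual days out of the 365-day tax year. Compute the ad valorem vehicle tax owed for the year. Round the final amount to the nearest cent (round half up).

£2,468.80

March 1 – September 27, 1996: 211 days at 2.25% → £114,000 × 2.25% × 211/365 = £1,482.7808
September 28, 1996 – February 28, 1997: 154 days at 2.05% → £114,000 × 2.05% × 154/365 = £986.0219
Total = £2,468.8027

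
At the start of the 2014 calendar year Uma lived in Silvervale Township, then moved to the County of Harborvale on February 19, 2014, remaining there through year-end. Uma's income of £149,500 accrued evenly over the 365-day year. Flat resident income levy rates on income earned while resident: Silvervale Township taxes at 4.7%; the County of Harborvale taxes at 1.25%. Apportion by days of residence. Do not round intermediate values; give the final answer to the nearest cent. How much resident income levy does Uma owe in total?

Silvervale Township, January 1 – February 18, 2014: 49 days → £149,500 × 4.7% × 49/365 = £943.2836
The County of Harborvale, February 19 – December 31, 2014: 316 days → £149,500 × 1.25% × 316/365 = £1,617.8767
Total = £2,561.1603

£2,561.16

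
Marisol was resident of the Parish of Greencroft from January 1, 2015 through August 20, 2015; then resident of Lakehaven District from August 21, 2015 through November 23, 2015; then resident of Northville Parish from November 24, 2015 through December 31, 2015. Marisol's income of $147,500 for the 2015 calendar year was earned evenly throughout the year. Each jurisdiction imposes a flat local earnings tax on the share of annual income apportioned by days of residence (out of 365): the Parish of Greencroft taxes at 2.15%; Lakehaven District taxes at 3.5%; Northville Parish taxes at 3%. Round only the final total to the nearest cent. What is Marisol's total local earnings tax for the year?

The Parish of Greencroft, January 1 – August 20, 2015: 232 days → $147,500 × 2.15% × 232/365 = $2,015.6986
Lakehaven District, August 21 – November 23, 2015: 95 days → $147,500 × 3.5% × 95/365 = $1,343.6644
Northville Parish, November 24 – December 31, 2015: 38 days → $147,500 × 3% × 38/365 = $460.6849
Total = $3,820.0479

$3,820.05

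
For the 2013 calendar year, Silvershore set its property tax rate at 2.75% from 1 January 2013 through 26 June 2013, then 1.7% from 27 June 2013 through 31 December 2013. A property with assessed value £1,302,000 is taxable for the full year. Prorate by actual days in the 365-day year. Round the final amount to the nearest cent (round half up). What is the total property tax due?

1 January – 26 June 2013: 177 days at 2.75% → £1,302,000 × 2.75% × 177/365 = £17,362.9726
27 June – 31 December 2013: 188 days at 1.7% → £1,302,000 × 1.7% × 188/365 = £11,400.5260
Total = £28,763.4986

£28,763.50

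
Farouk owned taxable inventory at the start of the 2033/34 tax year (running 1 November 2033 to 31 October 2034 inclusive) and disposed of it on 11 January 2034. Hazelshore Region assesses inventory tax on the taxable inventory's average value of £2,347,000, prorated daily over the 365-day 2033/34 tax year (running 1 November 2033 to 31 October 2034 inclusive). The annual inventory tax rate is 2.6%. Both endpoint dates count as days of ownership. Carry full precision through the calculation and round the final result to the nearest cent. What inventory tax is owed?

Days held (1 November 2033 – 11 January 2034): 72 out of 365
Tax = £2,347,000 × 2.6% × 72/365 = £12,037.2164

£12,037.22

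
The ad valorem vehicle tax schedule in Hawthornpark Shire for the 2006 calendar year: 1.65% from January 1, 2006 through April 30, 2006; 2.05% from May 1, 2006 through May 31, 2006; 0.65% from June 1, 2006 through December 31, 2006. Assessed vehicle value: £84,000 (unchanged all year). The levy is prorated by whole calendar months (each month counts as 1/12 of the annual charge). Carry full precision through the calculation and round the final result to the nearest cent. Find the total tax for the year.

January 1 – April 30, 2006: 4 months at 1.65% → £84,000 × 1.65% × 4/12 = £462.0000
May 1 – May 31, 2006: 1 month at 2.05% → £84,000 × 2.05% × 1/12 = £143.5000
June 1 – December 31, 2006: 7 months at 0.65% → £84,000 × 0.65% × 7/12 = £318.5000
Total = £924.0000

£924.00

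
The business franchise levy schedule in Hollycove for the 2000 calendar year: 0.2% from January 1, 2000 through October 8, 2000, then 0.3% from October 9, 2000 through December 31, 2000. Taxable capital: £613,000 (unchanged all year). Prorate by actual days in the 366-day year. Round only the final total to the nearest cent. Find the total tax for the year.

January 1 – October 8, 2000: 282 days at 0.2% → £613,000 × 0.2% × 282/366 = £944.6230
October 9 – December 31, 2000: 84 days at 0.3% → £613,000 × 0.3% × 84/366 = £422.0656
Total = £1,366.6885

£1,366.69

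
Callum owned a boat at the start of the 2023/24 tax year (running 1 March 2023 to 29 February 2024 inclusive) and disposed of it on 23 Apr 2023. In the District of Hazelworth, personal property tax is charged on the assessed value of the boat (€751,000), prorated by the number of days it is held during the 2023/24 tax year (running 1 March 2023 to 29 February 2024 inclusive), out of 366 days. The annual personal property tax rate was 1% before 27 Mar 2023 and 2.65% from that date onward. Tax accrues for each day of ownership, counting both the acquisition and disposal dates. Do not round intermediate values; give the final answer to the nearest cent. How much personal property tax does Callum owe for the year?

€2,056.02

1 Mar – 26 Mar 2023: 26 days at 1% → €751,000 × 1% × 26/366 = €533.4973
27 Mar – 23 Apr 2023: 28 days at 2.65% → €751,000 × 2.65% × 28/366 = €1,522.5191
Total = €2,056.0164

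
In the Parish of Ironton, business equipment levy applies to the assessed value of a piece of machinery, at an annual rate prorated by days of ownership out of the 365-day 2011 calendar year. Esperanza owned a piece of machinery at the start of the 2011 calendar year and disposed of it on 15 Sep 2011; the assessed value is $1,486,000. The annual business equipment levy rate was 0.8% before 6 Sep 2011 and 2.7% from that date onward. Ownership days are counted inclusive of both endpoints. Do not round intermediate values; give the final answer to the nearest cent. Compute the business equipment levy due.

$9,176.56

1 Jan – 5 Sep 2011: 248 days at 0.8% → $1,486,000 × 0.8% × 248/365 = $8,077.3260
6 Sep – 15 Sep 2011: 10 days at 2.7% → $1,486,000 × 2.7% × 10/365 = $1,099.2329
Total = $9,176.5589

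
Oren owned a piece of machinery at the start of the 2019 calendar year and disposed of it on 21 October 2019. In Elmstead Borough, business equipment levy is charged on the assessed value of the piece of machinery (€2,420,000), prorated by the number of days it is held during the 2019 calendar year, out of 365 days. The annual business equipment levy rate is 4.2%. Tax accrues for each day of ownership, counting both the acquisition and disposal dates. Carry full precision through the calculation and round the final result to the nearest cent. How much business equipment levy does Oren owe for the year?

€81,868.93

Days held (1 January – 21 October 2019): 294 out of 365
Tax = €2,420,000 × 4.2% × 294/365 = €81,868.9315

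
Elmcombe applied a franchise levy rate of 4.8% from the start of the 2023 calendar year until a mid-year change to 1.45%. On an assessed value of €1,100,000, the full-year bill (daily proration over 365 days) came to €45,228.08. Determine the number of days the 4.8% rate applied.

Let d = days at the first rate; then 365 − d days at the second rate.
€1,100,000 × [4.8%·d + 1.45%·(365−d)] / 365 = €45,228.08
Solving gives d = 290, so the new rate took effect on 18 Oct 2023.

290 days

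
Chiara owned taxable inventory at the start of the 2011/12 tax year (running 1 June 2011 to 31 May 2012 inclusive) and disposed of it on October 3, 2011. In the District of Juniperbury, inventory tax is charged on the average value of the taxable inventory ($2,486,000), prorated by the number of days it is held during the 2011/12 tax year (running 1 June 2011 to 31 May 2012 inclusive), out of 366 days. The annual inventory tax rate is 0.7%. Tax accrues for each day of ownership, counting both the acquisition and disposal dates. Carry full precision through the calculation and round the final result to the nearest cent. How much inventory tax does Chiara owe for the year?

$5,943.31

Days held (June 1 – October 3, 2011): 125 out of 366
Tax = $2,486,000 × 0.7% × 125/366 = $5,943.3060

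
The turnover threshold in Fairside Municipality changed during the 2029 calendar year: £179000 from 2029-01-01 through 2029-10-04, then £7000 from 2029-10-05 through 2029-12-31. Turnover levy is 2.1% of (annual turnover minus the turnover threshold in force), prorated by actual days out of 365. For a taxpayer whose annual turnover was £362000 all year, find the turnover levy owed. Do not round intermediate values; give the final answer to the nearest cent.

2029-01-01 to 2029-10-04: 277 days, exemption £179000 → (£362000 − £179000) × 2.1% × 277/365 = £2916.4685
2029-10-05 to 2029-12-31: 88 days, exemption £7000 → (£362000 − £7000) × 2.1% × 88/365 = £1797.3699
Total = £4713.8384

£4713.84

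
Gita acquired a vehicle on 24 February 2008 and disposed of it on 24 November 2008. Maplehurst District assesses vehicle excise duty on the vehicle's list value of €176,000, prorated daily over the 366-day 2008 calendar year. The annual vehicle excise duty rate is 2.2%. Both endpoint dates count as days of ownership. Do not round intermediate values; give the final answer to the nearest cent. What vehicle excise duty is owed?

€2,909.29

Days held (24 February – 24 November 2008): 275 out of 366
Tax = €176,000 × 2.2% × 275/366 = €2,909.2896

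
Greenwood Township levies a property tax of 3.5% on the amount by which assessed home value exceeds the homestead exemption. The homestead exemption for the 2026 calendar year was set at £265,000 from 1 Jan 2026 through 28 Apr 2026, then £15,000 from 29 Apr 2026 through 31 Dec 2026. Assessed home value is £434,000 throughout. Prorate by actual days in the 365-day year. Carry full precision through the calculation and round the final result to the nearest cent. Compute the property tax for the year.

1 Jan – 28 Apr 2026: 118 days, exemption £265,000 → (£434,000 − £265,000) × 3.5% × 118/365 = £1,912.2466
29 Apr – 31 Dec 2026: 247 days, exemption £15,000 → (£434,000 − £15,000) × 3.5% × 247/365 = £9,923.9863
Total = £11,836.2329

£11,836.23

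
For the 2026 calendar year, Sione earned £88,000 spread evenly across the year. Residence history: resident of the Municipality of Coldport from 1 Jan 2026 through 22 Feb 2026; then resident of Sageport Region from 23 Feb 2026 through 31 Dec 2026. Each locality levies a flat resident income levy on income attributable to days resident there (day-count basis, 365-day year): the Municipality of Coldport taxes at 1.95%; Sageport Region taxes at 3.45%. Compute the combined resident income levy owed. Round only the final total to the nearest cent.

£2,844.33

The Municipality of Coldport, 1 Jan – 22 Feb 2026: 53 days → £88,000 × 1.95% × 53/365 = £249.1726
Sageport Region, 23 Feb – 31 Dec 2026: 312 days → £88,000 × 3.45% × 312/365 = £2,595.1562
Total = £2,844.3288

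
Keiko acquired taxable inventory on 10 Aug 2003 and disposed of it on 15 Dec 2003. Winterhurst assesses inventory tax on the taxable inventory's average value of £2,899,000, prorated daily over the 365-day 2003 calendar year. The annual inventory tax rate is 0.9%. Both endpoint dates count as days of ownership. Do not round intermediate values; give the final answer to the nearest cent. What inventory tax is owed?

£9,149.72

Days held (10 Aug – 15 Dec 2003): 128 out of 365
Tax = £2,899,000 × 0.9% × 128/365 = £9,149.7205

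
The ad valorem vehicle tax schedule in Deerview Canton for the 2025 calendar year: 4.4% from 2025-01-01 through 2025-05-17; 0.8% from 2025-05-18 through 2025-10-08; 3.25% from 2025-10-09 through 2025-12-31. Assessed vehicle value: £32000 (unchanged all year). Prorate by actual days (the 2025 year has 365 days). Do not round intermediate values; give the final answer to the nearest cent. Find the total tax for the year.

2025-01-01 to 2025-05-17: 137 days at 4.4% → £32000 × 4.4% × 137/365 = £528.4822
2025-05-18 to 2025-10-08: 144 days at 0.8% → £32000 × 0.8% × 144/365 = £100.9973
2025-10-09 to 2025-12-31: 84 days at 3.25% → £32000 × 3.25% × 84/365 = £239.3425
Total = £868.8219

£868.82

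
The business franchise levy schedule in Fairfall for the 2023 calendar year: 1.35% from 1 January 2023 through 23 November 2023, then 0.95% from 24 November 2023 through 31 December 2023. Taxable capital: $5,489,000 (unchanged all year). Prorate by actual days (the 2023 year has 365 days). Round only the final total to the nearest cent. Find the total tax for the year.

$71,815.67

1 January – 23 November 2023: 327 days at 1.35% → $5,489,000 × 1.35% × 327/365 = $66,386.8233
24 November – 31 December 2023: 38 days at 0.95% → $5,489,000 × 0.95% × 38/365 = $5,428.8466
Total = $71,815.6699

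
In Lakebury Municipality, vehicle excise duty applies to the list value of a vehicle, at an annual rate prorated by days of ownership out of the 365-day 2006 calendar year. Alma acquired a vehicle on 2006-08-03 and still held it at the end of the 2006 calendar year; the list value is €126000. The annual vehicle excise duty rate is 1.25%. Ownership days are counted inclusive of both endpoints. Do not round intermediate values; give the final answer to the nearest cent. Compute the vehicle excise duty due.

Days held (2006-08-03 to 2006-12-31): 151 out of 365
Tax = €126000 × 1.25% × 151/365 = €651.5753

€651.58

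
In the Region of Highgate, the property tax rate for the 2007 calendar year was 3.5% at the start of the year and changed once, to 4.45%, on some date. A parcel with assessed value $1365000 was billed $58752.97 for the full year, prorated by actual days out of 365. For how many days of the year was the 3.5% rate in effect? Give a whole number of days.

Let d = days at the first rate; then 365 − d days at the second rate.
$1365000 × [3.5%·d + 4.45%·(365−d)] / 365 = $58752.97
Solving gives d = 56, so the new rate took effect on February 26, 2007.

56 days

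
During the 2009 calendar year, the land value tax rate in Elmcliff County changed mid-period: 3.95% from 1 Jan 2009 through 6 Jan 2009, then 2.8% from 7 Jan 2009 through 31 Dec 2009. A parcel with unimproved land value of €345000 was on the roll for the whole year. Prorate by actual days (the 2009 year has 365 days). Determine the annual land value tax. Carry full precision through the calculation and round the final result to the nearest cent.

€9725.22

1 Jan – 6 Jan 2009: 6 days at 3.95% → €345000 × 3.95% × 6/365 = €224.0137
7 Jan – 31 Dec 2009: 359 days at 2.8% → €345000 × 2.8% × 359/365 = €9501.2055
Total = €9725.2192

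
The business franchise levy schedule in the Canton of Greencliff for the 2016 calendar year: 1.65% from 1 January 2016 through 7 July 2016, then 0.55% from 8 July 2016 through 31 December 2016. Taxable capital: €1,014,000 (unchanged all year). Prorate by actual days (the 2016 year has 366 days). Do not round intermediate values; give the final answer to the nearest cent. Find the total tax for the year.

€11,336.85

1 January – 7 July 2016: 189 days at 1.65% → €1,014,000 × 1.65% × 189/366 = €8,639.7787
8 July – 31 December 2016: 177 days at 0.55% → €1,014,000 × 0.55% × 177/366 = €2,697.0738
Total = €11,336.8525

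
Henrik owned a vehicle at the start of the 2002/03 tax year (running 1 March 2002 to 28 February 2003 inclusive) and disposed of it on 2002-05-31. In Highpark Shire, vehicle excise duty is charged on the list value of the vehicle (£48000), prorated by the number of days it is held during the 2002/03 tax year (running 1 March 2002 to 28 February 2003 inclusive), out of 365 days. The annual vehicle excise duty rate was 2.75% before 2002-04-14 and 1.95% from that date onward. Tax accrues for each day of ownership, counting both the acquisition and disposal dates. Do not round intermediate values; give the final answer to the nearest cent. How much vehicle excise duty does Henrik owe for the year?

£282.21

2002-03-01 to 2002-04-13: 44 days at 2.75% → £48000 × 2.75% × 44/365 = £159.1233
2002-04-14 to 2002-05-31: 48 days at 1.95% → £48000 × 1.95% × 48/365 = £123.0904
Total = £282.2137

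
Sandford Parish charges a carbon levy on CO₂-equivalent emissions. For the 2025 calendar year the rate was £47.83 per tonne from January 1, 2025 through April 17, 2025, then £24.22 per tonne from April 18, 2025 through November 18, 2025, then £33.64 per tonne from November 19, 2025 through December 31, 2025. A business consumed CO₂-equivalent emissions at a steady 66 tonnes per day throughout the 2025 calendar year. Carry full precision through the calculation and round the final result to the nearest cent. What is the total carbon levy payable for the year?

£776927.58

January 1 – April 17, 2025: 107 days × 66 tonnes/day = 7,062 tonnes at £47.83/tonne → £337775.46
April 18 – November 18, 2025: 215 days × 66 tonnes/day = 14,190 tonnes at £24.22/tonne → £343681.80
November 19 – December 31, 2025: 43 days × 66 tonnes/day = 2,838 tonnes at £33.64/tonne → £95470.32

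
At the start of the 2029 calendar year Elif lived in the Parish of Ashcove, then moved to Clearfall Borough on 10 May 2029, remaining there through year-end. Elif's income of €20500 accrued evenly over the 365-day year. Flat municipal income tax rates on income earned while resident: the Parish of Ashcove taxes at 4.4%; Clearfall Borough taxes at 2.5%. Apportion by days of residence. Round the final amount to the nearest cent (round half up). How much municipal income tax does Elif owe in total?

€650.16

The Parish of Ashcove, 1 January – 9 May 2029: 129 days → €20500 × 4.4% × 129/365 = €318.7890
Clearfall Borough, 10 May – 31 December 2029: 236 days → €20500 × 2.5% × 236/365 = €331.3699
Total = €650.1589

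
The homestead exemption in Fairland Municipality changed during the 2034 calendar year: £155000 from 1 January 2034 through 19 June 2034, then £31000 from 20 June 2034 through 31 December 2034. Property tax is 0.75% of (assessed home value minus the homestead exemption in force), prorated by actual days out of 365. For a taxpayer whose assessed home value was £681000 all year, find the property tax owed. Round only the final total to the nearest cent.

1 January – 19 June 2034: 170 days, exemption £155000 → (£681000 − £155000) × 0.75% × 170/365 = £1837.3973
20 June – 31 December 2034: 195 days, exemption £31000 → (£681000 − £31000) × 0.75% × 195/365 = £2604.4521
Total = £4441.8493

£4441.85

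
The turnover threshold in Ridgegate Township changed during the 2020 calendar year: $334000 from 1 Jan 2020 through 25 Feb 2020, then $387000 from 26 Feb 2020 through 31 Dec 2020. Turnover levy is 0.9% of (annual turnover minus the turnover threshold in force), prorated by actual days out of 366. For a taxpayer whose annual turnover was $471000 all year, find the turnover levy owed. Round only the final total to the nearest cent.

1 Jan – 25 Feb 2020: 56 days, exemption $334000 → ($471000 − $334000) × 0.9% × 56/366 = $188.6557
26 Feb – 31 Dec 2020: 310 days, exemption $387000 → ($471000 − $387000) × 0.9% × 310/366 = $640.3279
Total = $828.9836

$828.98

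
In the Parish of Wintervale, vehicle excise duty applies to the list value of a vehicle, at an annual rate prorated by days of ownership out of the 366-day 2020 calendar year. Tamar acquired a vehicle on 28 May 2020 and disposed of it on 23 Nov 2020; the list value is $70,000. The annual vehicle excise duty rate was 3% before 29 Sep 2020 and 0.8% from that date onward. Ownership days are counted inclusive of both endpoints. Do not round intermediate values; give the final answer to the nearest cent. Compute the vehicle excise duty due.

$797.16

28 May – 28 Sep 2020: 124 days at 3% → $70,000 × 3% × 124/366 = $711.4754
29 Sep – 23 Nov 2020: 56 days at 0.8% → $70,000 × 0.8% × 56/366 = $85.6831
Total = $797.1585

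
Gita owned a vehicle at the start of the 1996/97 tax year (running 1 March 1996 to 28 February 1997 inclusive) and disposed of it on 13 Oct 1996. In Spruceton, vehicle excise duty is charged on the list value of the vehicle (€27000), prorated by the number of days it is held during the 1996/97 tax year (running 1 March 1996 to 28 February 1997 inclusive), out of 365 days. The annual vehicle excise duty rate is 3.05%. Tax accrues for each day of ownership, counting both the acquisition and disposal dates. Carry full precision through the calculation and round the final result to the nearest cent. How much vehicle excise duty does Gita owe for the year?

Days held (1 Mar – 13 Oct 1996): 227 out of 365
Tax = €27000 × 3.05% × 227/365 = €512.1493

€512.15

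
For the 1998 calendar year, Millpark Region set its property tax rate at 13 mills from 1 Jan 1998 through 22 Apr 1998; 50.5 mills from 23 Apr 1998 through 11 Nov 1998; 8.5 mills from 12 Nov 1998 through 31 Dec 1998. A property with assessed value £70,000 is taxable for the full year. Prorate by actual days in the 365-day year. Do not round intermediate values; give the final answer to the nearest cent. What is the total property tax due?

£2,326.78

1 Jan – 22 Apr 1998: 112 days at 13 mills → £70,000 × 1.3% × 112/365 = £279.2329
23 Apr – 11 Nov 1998: 203 days at 50.5 mills → £70,000 × 5.05% × 203/365 = £1,966.0411
12 Nov – 31 Dec 1998: 50 days at 8.5 mills → £70,000 × 0.85% × 50/365 = £81.5068
Total = £2,326.7808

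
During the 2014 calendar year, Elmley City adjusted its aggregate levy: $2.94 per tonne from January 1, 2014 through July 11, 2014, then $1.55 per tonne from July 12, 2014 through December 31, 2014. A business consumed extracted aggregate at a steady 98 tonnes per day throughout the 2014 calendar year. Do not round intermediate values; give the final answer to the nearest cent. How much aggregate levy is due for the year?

$81,597.74

January 1 – July 11, 2014: 192 days × 98 tonnes/day = 18,816 tonnes at $2.94/tonne → $55,319.04
July 12 – December 31, 2014: 173 days × 98 tonnes/day = 16,954 tonnes at $1.55/tonne → $26,278.70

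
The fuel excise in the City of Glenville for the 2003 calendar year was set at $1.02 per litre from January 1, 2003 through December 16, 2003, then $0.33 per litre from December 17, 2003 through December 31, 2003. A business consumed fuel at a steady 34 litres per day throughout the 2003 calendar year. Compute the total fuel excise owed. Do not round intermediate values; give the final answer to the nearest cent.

January 1 – December 16, 2003: 350 days × 34 litres/day = 11,900 litres at $1.02/litre → $12,138.00
December 17 – December 31, 2003: 15 days × 34 litres/day = 510 litres at $0.33/litre → $168.30

$12,306.30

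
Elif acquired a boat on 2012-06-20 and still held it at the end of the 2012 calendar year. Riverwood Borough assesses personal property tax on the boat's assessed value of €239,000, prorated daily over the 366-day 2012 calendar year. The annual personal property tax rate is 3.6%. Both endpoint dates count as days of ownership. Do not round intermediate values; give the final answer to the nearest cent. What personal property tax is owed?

Days held (2012-06-20 to 2012-12-31): 195 out of 366
Tax = €239,000 × 3.6% × 195/366 = €4,584.0984

€4,584.10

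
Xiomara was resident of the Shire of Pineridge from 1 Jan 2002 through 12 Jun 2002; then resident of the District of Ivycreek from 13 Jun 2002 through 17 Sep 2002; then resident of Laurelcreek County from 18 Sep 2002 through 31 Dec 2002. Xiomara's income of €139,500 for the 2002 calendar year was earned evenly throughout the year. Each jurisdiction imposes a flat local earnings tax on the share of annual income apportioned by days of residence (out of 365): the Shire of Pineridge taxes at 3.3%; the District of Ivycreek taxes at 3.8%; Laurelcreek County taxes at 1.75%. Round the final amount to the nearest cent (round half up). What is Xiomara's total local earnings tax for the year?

The Shire of Pineridge, 1 Jan – 12 Jun 2002: 163 days → €139,500 × 3.3% × 163/365 = €2,055.8096
The District of Ivycreek, 13 Jun – 17 Sep 2002: 97 days → €139,500 × 3.8% × 97/365 = €1,408.7589
Laurelcreek County, 18 Sep – 31 Dec 2002: 105 days → €139,500 × 1.75% × 105/365 = €702.2774
Total = €4,166.8459

€4,166.85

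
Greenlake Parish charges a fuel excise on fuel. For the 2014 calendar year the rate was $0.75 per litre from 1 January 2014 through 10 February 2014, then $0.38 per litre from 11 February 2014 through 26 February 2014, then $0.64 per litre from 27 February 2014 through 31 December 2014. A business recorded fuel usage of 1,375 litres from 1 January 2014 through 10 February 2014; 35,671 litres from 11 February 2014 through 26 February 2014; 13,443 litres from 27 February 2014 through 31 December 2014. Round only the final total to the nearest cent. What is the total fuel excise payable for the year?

$23,189.75

1 January – 10 February 2014: 1,375 litres at $0.75/litre → $1,031.25
11 February – 26 February 2014: 35,671 litres at $0.38/litre → $13,554.98
27 February – 31 December 2014: 13,443 litres at $0.64/litre → $8,603.52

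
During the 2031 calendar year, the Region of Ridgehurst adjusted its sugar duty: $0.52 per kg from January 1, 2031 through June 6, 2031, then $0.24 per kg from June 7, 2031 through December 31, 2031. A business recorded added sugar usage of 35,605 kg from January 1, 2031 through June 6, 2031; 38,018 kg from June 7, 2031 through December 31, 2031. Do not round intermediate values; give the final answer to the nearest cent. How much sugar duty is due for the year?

January 1 – June 6, 2031: 35,605 kg at $0.52/kg → $18,514.60
June 7 – December 31, 2031: 38,018 kg at $0.24/kg → $9,124.32

$27,638.92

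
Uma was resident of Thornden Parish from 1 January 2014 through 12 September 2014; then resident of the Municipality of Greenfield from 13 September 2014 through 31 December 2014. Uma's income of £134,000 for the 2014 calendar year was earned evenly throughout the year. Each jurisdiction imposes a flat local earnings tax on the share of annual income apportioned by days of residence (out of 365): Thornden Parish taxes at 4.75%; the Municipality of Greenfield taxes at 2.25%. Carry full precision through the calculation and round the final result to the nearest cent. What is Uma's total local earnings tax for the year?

Thornden Parish, 1 January – 12 September 2014: 255 days → £134,000 × 4.75% × 255/365 = £4,446.7808
The Municipality of Greenfield, 13 September – 31 December 2014: 110 days → £134,000 × 2.25% × 110/365 = £908.6301
Total = £5,355.4110

£5,355.41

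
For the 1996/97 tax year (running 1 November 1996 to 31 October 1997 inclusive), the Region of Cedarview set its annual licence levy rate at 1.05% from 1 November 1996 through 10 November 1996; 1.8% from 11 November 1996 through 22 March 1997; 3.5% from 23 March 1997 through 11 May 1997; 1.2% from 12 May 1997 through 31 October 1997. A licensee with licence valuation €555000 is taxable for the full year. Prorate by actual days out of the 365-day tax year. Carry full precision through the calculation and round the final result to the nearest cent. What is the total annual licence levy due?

€9590.10

1 November – 10 November 1996: 10 days at 1.05% → €555000 × 1.05% × 10/365 = €159.6575
11 November 1996 – 22 March 1997: 132 days at 1.8% → €555000 × 1.8% × 132/365 = €3612.8219
23 March – 11 May 1997: 50 days at 3.5% → €555000 × 3.5% × 50/365 = €2660.9589
12 May – 31 October 1997: 173 days at 1.2% → €555000 × 1.2% × 173/365 = €3156.6575
Total = €9590.0959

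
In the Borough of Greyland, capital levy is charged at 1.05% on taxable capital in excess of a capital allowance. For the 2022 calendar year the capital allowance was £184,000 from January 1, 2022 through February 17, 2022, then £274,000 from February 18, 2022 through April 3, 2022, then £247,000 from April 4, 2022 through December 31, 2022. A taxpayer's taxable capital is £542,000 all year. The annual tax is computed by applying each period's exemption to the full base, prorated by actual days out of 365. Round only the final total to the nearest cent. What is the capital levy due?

January 1 – February 17, 2022: 48 days, exemption £184,000 → (£542,000 − £184,000) × 1.05% × 48/365 = £494.3342
February 18 – April 3, 2022: 45 days, exemption £274,000 → (£542,000 − £274,000) × 1.05% × 45/365 = £346.9315
April 4 – December 31, 2022: 272 days, exemption £247,000 → (£542,000 − £247,000) × 1.05% × 272/365 = £2,308.2740
Total = £3,149.5397

£3,149.54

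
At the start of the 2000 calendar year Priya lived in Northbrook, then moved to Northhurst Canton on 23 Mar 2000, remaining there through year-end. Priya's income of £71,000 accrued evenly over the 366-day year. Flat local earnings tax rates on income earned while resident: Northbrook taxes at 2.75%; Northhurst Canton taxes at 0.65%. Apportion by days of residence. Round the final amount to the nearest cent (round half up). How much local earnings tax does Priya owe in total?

£795.55

Northbrook, 1 Jan – 22 Mar 2000: 82 days → £71,000 × 2.75% × 82/366 = £437.4454
Northhurst Canton, 23 Mar – 31 Dec 2000: 284 days → £71,000 × 0.65% × 284/366 = £358.1038
Total = £795.5492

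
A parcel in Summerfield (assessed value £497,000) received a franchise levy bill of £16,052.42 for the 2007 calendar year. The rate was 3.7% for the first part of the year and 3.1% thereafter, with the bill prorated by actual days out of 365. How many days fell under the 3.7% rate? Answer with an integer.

Let d = days at the first rate; then 365 − d days at the second rate.
£497,000 × [3.7%·d + 3.1%·(365−d)] / 365 = £16,052.42
Solving gives d = 79, so the new rate took effect on 21 Mar 2007.

79 days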